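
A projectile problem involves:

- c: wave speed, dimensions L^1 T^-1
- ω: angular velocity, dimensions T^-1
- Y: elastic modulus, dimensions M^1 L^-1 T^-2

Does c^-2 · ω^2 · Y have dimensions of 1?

no

Sum the exponent of each base dimension across the product:
  M: −2·[c]_M + 2·[ω]_M + [Y]_M = −2·(0) + 2·(0) + (1) = 1
  L: −2·[c]_L + 2·[ω]_L + [Y]_L = −2·(1) + 2·(0) + (-1) = -3
  T: −2·[c]_T + 2·[ω]_T + [Y]_T = −2·(-1) + 2·(-1) + (-2) = -2
Net dimensions [M L⁻³ T⁻²] ≠ [1] — not dimensionless.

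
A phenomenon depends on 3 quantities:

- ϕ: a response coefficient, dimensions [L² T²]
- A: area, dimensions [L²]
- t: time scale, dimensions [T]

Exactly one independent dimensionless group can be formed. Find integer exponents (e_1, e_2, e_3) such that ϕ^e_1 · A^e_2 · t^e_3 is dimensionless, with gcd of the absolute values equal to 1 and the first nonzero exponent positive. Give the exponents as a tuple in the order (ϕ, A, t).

L: e_1·(2) + e_2·(2) + e_3·(0) = 0
T: e_1·(2) + e_2·(0) + e_3·(1) = 0
Solving this homogeneous linear system for the smallest-integer solution (first nonzero entry positive) gives (1, -1, -2).

(1, -1, -2)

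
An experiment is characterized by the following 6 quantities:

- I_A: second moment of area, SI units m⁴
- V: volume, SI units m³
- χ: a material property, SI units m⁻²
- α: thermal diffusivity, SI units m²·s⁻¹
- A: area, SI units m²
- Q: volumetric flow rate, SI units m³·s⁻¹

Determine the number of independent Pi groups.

4

There are 6 variables and 2 base dimensions (L, T).
The dimension matrix has rank 2.
Independent dimensionless groups: 6 − 2 = 4.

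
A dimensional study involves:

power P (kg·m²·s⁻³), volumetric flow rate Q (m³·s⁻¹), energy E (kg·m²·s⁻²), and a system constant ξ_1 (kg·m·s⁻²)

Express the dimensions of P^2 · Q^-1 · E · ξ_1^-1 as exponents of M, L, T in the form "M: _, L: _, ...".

M: 2, L: 2, T: -5

Collect each base-dimension exponent across the product:
  M: 2·(1) − (0) + (1) − (1) = 2
  L: 2·(2) − (3) + (2) − (1) = 2
  T: 2·(-3) − (-1) + (-2) − (-2) = -5
So the dimensions are [M² L² T⁻⁵].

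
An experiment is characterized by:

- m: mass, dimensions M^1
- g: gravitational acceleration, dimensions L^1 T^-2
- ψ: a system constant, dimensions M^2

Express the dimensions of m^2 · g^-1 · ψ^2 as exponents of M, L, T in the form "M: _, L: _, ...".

M: 6, L: -1, T: 2

Collect each base-dimension exponent across the product:
  M: 2·(1) − (0) + 2·(2) = 6
  L: 2·(0) − (1) + 2·(0) = -1
  T: 2·(0) − (-2) + 2·(0) = 2
So the dimensions are [M⁶ L⁻¹ T²].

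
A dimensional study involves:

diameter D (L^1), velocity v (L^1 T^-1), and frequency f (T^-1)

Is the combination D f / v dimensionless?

yes

Sum the exponent of each base dimension across the product:
  M: [D]_M − [v]_M + [f]_M = (0) − (0) + (0) = 0
  L: [D]_L − [v]_L + [f]_L = (1) − (1) + (0) = 0
  T: [D]_T − [v]_T + [f]_T = (0) − (-1) + (-1) = 0
  Θ: [D]_Θ − [v]_Θ + [f]_Θ = (0) − (0) + (0) = 0
All base exponents vanish — dimensionless.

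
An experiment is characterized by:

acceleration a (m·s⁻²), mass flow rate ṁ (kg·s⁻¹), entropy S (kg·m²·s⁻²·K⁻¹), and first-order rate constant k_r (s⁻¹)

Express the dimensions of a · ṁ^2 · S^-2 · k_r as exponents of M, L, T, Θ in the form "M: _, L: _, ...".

M: 0, L: -3, T: -1, Θ: 2

Collect each base-dimension exponent across the product:
  M: (0) + 2·(1) − 2·(1) + (0) = 0
  L: (1) + 2·(0) − 2·(2) + (0) = -3
  T: (-2) + 2·(-1) − 2·(-2) + (-1) = -1
  Θ: (0) + 2·(0) − 2·(-1) + (0) = 2
So the dimensions are [L⁻³ T⁻¹ Θ²].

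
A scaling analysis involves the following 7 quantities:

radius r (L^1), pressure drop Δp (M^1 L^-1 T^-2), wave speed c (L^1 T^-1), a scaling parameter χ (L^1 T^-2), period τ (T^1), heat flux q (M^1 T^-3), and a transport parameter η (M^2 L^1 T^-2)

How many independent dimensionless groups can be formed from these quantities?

4

There are 7 variables and 3 base dimensions (M, L, T).
The dimension matrix has rank 3.
Independent dimensionless groups: 7 − 3 = 4.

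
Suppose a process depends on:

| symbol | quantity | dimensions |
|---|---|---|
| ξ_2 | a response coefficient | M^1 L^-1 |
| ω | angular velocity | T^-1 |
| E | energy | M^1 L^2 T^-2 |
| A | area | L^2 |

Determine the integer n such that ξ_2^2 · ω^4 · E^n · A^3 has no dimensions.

Balance the M exponent: (1)·n from E, plus 2·(1) + 4·(0) + 3·(0) = 2 from the rest, must sum to zero.
n + 2 = 0, so n = -2.

-2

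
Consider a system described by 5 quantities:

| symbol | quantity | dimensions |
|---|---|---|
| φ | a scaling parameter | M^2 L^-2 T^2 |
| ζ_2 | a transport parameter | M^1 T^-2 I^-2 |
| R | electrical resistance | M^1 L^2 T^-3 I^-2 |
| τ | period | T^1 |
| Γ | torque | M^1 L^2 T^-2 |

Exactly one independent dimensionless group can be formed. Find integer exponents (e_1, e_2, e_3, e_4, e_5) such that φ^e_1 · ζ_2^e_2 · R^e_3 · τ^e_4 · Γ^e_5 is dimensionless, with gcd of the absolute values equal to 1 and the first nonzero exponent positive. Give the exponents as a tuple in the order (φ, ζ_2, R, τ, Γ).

M: e_1·(2) + e_2·(1) + e_3·(1) + e_4·(0) + e_5·(1) = 0
L: e_1·(-2) + e_2·(0) + e_3·(2) + e_4·(0) + e_5·(2) = 0
T: e_1·(2) + e_2·(-2) + e_3·(-3) + e_4·(1) + e_5·(-2) = 0
I: e_1·(0) + e_2·(-2) + e_3·(-2) + e_4·(0) + e_5·(0) = 0
Solving this homogeneous linear system for the smallest-integer solution (first nonzero entry positive) gives (1, -3, 3, -3, -2).

(1, -3, 3, -3, -2)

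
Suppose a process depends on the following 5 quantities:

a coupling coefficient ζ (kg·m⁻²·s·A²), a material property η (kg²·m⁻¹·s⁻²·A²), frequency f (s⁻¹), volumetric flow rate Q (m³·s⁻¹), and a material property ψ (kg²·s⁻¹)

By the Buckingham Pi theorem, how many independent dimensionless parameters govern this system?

1

There are 5 variables and 4 base dimensions (M, L, T, I).
The dimension matrix has rank 4.
Independent dimensionless groups: 5 − 4 = 1.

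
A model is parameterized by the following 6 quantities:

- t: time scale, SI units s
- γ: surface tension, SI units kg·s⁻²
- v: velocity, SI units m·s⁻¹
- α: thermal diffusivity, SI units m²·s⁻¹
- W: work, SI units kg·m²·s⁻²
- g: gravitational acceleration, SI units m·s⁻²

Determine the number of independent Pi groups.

There are 6 variables and 3 base dimensions (M, L, T).
The dimension matrix has rank 3.
Independent dimensionless groups: 6 − 3 = 3.

3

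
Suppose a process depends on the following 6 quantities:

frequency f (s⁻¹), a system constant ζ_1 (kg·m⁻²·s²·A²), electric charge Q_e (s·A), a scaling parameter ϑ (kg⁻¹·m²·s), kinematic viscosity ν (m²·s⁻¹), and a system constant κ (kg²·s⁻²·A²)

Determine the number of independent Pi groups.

2

There are 6 variables and 4 base dimensions (M, L, T, I).
The dimension matrix has rank 4.
Independent dimensionless groups: 6 − 4 = 2.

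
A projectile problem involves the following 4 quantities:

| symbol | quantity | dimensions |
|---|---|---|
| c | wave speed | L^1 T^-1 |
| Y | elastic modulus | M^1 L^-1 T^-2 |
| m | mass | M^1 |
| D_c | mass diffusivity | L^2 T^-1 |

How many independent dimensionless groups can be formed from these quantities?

1

There are 4 variables and 3 base dimensions (M, L, T).
The dimension matrix has rank 3.
Independent dimensionless groups: 4 − 3 = 1.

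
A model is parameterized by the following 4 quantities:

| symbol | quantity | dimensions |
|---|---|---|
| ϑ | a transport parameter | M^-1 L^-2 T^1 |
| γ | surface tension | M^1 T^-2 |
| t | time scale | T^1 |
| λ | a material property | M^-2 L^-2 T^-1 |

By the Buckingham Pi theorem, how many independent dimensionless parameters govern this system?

1

There are 4 variables and 3 base dimensions (M, L, T).
The dimension matrix has rank 3.
Independent dimensionless groups: 4 − 3 = 1.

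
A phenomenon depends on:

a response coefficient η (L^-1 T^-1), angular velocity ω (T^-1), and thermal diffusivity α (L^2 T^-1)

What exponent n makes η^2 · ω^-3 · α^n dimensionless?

1

Balance the L exponent: (2)·n from α, plus 2·(-1) − 3·(0) = -2 from the rest, must sum to zero.
2n − 2 = 0, so n = 1.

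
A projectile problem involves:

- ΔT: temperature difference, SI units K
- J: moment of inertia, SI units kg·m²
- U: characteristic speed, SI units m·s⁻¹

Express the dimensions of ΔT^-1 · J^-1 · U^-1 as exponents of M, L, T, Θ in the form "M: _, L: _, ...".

Collect each base-dimension exponent across the product:
  M: −(0) − (1) − (0) = -1
  L: −(0) − (2) − (1) = -3
  T: −(0) − (0) − (-1) = 1
  Θ: −(1) − (0) − (0) = -1
So the dimensions are [M⁻¹ L⁻³ T Θ⁻¹].

M: -1, L: -3, T: 1, Θ: -1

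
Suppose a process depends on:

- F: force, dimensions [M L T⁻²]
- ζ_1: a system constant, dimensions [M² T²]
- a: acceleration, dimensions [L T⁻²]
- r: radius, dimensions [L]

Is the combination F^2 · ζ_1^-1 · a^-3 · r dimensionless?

yes

Sum the exponent of each base dimension across the product:
  M: 2·[F]_M − [ζ_1]_M − 3·[a]_M + [r]_M = 2·(1) − (2) − 3·(0) + (0) = 0
  L: 2·[F]_L − [ζ_1]_L − 3·[a]_L + [r]_L = 2·(1) − (0) − 3·(1) + (1) = 0
  T: 2·[F]_T − [ζ_1]_T − 3·[a]_T + [r]_T = 2·(-2) − (2) − 3·(-2) + (0) = 0
All base exponents vanish — dimensionless.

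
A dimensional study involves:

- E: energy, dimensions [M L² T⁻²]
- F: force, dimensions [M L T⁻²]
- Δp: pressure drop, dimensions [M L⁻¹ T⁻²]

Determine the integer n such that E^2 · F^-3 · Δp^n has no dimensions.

Balance the M exponent: (1)·n from Δp, plus 2·(1) − 3·(1) = -1 from the rest, must sum to zero.
n − 1 = 0, so n = 1.

1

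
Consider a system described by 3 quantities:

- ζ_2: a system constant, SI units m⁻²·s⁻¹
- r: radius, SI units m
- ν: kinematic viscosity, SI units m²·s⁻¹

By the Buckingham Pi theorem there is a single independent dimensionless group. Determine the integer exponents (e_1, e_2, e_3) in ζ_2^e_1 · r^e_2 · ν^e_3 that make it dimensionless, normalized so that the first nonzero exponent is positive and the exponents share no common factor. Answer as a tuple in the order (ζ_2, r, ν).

L: e_1·(-2) + e_2·(1) + e_3·(2) = 0
T: e_1·(-1) + e_2·(0) + e_3·(-1) = 0
Solving this homogeneous linear system for the smallest-integer solution (first nonzero entry positive) gives (1, 4, -1).

(1, 4, -1)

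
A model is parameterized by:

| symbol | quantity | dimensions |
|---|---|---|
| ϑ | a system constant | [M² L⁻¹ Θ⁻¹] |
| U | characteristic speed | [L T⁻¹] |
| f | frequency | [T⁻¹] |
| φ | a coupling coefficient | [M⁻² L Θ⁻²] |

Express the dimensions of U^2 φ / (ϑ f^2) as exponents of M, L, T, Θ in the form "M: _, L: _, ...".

Collect each base-dimension exponent across the product:
  M: −(2) + 2·(0) − 2·(0) + (-2) = -4
  L: −(-1) + 2·(1) − 2·(0) + (1) = 4
  T: −(0) + 2·(-1) − 2·(-1) + (0) = 0
  Θ: −(-1) + 2·(0) − 2·(0) + (-2) = -1
So the dimensions are [M⁻⁴ L⁴ Θ⁻¹].

M: -4, L: 4, T: 0, Θ: -1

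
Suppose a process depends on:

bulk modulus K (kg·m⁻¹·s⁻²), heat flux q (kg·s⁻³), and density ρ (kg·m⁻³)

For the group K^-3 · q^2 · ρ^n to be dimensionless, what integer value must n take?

Balance the M exponent: (1)·n from ρ, plus −3·(1) + 2·(1) = -1 from the rest, must sum to zero.
n − 1 = 0, so n = 1.

1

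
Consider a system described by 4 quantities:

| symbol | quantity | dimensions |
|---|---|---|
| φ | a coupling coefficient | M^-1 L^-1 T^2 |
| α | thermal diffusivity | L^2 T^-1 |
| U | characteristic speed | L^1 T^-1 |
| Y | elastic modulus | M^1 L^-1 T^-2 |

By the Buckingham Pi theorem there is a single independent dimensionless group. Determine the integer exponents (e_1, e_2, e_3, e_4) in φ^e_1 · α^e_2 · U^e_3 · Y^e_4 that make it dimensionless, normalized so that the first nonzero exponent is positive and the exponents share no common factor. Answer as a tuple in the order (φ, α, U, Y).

M: e_1·(-1) + e_2·(0) + e_3·(0) + e_4·(1) = 0
L: e_1·(-1) + e_2·(2) + e_3·(1) + e_4·(-1) = 0
T: e_1·(2) + e_2·(-1) + e_3·(-1) + e_4·(-2) = 0
Solving this homogeneous linear system for the smallest-integer solution (first nonzero entry positive) gives (1, 2, -2, 1).

(1, 2, -2, 1)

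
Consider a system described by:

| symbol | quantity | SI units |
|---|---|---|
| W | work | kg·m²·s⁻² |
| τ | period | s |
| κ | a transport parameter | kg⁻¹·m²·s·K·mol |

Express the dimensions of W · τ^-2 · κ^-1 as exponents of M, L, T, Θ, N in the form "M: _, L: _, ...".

M: 2, L: 0, T: -5, Θ: -1, N: -1

Collect each base-dimension exponent across the product:
  M: (1) − 2·(0) − (-1) = 2
  L: (2) − 2·(0) − (2) = 0
  T: (-2) − 2·(1) − (1) = -5
  Θ: (0) − 2·(0) − (1) = -1
  N: (0) − 2·(0) − (1) = -1
So the dimensions are [M² T⁻⁵ Θ⁻¹ N⁻¹].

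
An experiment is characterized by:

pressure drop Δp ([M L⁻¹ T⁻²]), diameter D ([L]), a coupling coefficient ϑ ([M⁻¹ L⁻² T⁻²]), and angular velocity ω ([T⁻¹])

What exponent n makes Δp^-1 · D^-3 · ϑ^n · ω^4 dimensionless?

Balance the M exponent: (-1)·n from ϑ, plus −(1) − 3·(0) + 4·(0) = -1 from the rest, must sum to zero.
−n − 1 = 0, so n = -1.

-1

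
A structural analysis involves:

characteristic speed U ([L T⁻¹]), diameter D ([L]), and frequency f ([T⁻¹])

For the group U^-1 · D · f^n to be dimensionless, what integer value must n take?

1

Balance the T exponent: (-1)·n from f, plus −(-1) + (0) = 1 from the rest, must sum to zero.
−n + 1 = 0, so n = 1.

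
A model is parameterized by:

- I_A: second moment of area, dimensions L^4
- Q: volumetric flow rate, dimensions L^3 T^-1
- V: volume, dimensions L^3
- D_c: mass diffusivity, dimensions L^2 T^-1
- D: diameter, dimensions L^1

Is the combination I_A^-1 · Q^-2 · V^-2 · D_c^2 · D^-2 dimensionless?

no

Sum the exponent of each base dimension across the product:
  L: −[I_A]_L − 2·[Q]_L − 2·[V]_L + 2·[D_c]_L − 2·[D]_L = −(4) − 2·(3) − 2·(3) + 2·(2) − 2·(1) = -14
  T: −[I_A]_T − 2·[Q]_T − 2·[V]_T + 2·[D_c]_T − 2·[D]_T = −(0) − 2·(-1) − 2·(0) + 2·(-1) − 2·(0) = 0
Net dimensions [L⁻¹⁴] ≠ [1] — not dimensionless.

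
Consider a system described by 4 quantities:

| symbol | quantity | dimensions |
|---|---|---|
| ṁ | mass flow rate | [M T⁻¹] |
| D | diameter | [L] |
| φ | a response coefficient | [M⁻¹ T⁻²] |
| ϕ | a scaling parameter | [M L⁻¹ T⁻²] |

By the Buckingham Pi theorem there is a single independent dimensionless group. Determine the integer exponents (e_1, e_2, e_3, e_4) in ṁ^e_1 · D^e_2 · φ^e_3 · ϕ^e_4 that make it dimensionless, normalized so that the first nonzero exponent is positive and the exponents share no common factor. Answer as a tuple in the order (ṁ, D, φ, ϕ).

M: e_1·(1) + e_2·(0) + e_3·(-1) + e_4·(1) = 0
L: e_1·(0) + e_2·(1) + e_3·(0) + e_4·(-1) = 0
T: e_1·(-1) + e_2·(0) + e_3·(-2) + e_4·(-2) = 0
Solving this homogeneous linear system for the smallest-integer solution (first nonzero entry positive) gives (4, -3, 1, -3).

(4, -3, 1, -3)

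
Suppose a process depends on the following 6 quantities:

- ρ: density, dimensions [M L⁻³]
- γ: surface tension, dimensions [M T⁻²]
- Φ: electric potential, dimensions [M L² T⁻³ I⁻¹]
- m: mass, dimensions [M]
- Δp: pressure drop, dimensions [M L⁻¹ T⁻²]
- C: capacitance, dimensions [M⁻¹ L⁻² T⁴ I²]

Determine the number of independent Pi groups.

There are 6 variables and 4 base dimensions (M, L, T, I).
The dimension matrix has rank 4.
Independent dimensionless groups: 6 − 4 = 2.

2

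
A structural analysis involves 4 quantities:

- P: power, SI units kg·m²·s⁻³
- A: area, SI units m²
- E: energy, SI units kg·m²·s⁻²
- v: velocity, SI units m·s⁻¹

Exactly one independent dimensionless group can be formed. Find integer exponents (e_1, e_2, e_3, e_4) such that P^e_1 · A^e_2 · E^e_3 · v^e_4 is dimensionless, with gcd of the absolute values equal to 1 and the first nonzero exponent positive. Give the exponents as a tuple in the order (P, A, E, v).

M: e_1·(1) + e_2·(0) + e_3·(1) + e_4·(0) = 0
L: e_1·(2) + e_2·(2) + e_3·(2) + e_4·(1) = 0
T: e_1·(-3) + e_2·(0) + e_3·(-2) + e_4·(-1) = 0
Solving this homogeneous linear system for the smallest-integer solution (first nonzero entry positive) gives (2, 1, -2, -2).

(2, 1, -2, -2)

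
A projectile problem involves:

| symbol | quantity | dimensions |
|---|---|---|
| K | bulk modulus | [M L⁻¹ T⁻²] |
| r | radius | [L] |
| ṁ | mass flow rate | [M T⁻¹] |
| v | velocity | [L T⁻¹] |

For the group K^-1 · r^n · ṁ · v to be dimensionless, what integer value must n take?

Balance the L exponent: (1)·n from r, plus −(-1) + (0) + (1) = 2 from the rest, must sum to zero.
n + 2 = 0, so n = -2.

-2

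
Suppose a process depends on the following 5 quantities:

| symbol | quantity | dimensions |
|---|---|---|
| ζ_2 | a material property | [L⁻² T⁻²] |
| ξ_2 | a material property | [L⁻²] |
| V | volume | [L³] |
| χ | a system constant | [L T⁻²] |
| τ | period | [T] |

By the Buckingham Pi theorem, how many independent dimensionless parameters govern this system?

There are 5 variables and 2 base dimensions (L, T).
The dimension matrix has rank 2.
Independent dimensionless groups: 5 − 2 = 3.

3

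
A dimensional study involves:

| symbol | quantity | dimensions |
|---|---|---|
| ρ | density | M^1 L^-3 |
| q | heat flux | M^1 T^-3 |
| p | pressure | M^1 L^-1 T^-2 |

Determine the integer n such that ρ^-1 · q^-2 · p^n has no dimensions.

Balance the M exponent: (1)·n from p, plus −(1) − 2·(1) = -3 from the rest, must sum to zero.
n − 3 = 0, so n = 3.

3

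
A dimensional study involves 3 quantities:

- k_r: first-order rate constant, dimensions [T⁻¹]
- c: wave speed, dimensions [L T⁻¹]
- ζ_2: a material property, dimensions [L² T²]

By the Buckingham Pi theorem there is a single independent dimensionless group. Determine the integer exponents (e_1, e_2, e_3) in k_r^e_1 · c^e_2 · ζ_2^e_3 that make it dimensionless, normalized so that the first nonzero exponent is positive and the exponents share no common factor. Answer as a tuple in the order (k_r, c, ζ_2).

(4, -2, 1)

L: e_1·(0) + e_2·(1) + e_3·(2) = 0
T: e_1·(-1) + e_2·(-1) + e_3·(2) = 0
Solving this homogeneous linear system for the smallest-integer solution (first nonzero entry positive) gives (4, -2, 1).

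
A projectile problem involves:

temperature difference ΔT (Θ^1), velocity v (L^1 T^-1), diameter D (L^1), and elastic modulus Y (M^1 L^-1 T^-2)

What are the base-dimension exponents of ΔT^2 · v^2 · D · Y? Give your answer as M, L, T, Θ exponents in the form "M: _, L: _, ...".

M: 1, L: 2, T: -4, Θ: 2

Collect each base-dimension exponent across the product:
  M: 2·(0) + 2·(0) + (0) + (1) = 1
  L: 2·(0) + 2·(1) + (1) + (-1) = 2
  T: 2·(0) + 2·(-1) + (0) + (-2) = -4
  Θ: 2·(1) + 2·(0) + (0) + (0) = 2
So the dimensions are [M L² T⁻⁴ Θ²].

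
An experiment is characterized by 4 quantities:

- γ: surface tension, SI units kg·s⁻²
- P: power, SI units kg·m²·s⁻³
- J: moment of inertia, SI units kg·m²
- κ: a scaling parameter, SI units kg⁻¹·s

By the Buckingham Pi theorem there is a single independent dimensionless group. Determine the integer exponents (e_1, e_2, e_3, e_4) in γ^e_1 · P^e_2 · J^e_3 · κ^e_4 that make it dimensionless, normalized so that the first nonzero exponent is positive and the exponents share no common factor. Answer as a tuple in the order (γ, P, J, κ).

M: e_1·(1) + e_2·(1) + e_3·(1) + e_4·(-1) = 0
L: e_1·(0) + e_2·(2) + e_3·(2) + e_4·(0) = 0
T: e_1·(-2) + e_2·(-3) + e_3·(0) + e_4·(1) = 0
Solving this homogeneous linear system for the smallest-integer solution (first nonzero entry positive) gives (3, -1, 1, 3).

(3, -1, 1, 3)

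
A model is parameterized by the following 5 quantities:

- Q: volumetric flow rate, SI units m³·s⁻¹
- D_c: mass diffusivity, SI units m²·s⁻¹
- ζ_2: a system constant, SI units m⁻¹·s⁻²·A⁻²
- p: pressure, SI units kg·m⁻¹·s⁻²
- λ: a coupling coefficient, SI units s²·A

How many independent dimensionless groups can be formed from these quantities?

1

There are 5 variables and 4 base dimensions (M, L, T, I).
The dimension matrix has rank 4.
Independent dimensionless groups: 5 − 4 = 1.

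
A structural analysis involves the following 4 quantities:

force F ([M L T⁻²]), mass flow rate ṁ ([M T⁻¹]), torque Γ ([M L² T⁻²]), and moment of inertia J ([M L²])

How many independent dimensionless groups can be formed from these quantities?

1

There are 4 variables and 3 base dimensions (M, L, T).
The dimension matrix has rank 3.
Independent dimensionless groups: 4 − 3 = 1.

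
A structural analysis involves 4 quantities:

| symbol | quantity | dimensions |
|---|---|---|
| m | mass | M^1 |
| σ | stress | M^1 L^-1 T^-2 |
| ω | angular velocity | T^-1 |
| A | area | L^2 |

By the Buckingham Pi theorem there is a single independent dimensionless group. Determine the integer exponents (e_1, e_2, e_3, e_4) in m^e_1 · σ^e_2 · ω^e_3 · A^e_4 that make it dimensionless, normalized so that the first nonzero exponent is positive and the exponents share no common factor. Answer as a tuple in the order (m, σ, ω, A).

(2, -2, 4, -1)

M: e_1·(1) + e_2·(1) + e_3·(0) + e_4·(0) = 0
L: e_1·(0) + e_2·(-1) + e_3·(0) + e_4·(2) = 0
T: e_1·(0) + e_2·(-2) + e_3·(-1) + e_4·(0) = 0
Solving this homogeneous linear system for the smallest-integer solution (first nonzero entry positive) gives (2, -2, 4, -1).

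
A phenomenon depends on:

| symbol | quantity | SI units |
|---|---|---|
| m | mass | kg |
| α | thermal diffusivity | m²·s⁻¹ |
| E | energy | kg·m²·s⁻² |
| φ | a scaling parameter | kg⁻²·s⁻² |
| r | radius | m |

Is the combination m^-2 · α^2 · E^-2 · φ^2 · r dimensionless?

no

Sum the exponent of each base dimension across the product:
  M: −2·[m]_M + 2·[α]_M − 2·[E]_M + 2·[φ]_M + [r]_M = −2·(1) + 2·(0) − 2·(1) + 2·(-2) + (0) = -8
  L: −2·[m]_L + 2·[α]_L − 2·[E]_L + 2·[φ]_L + [r]_L = −2·(0) + 2·(2) − 2·(2) + 2·(0) + (1) = 1
  T: −2·[m]_T + 2·[α]_T − 2·[E]_T + 2·[φ]_T + [r]_T = −2·(0) + 2·(-1) − 2·(-2) + 2·(-2) + (0) = -2
Net dimensions [M⁻⁸ L T⁻²] ≠ [1] — not dimensionless.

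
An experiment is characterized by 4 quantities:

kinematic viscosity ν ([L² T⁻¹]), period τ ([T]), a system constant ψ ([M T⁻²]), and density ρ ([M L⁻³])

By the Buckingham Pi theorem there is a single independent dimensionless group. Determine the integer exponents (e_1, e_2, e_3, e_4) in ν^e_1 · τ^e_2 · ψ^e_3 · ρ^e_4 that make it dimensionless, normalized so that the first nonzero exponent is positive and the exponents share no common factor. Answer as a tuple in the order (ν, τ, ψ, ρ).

(3, -1, -2, 2)

M: e_1·(0) + e_2·(0) + e_3·(1) + e_4·(1) = 0
L: e_1·(2) + e_2·(0) + e_3·(0) + e_4·(-3) = 0
T: e_1·(-1) + e_2·(1) + e_3·(-2) + e_4·(0) = 0
Solving this homogeneous linear system for the smallest-integer solution (first nonzero entry positive) gives (3, -1, -2, 2).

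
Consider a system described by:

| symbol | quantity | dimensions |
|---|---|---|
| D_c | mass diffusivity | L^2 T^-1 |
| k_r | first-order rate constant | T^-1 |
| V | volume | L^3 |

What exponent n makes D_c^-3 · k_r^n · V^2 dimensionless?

3

Balance the T exponent: (-1)·n from k_r, plus −3·(-1) + 2·(0) = 3 from the rest, must sum to zero.
−n + 3 = 0, so n = 3.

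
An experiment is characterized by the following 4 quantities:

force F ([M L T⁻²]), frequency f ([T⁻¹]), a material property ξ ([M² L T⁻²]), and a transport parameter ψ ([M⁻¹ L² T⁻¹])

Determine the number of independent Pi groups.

There are 4 variables and 3 base dimensions (M, L, T).
The dimension matrix has rank 3.
Independent dimensionless groups: 4 − 3 = 1.

1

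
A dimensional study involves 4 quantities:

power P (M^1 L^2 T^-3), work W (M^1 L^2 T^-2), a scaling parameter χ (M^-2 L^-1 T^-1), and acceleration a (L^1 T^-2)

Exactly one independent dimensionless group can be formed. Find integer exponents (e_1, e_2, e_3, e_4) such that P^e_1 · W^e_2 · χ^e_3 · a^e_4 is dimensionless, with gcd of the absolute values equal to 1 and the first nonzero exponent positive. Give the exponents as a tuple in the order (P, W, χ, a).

(1, 1, 1, -3)

M: e_1·(1) + e_2·(1) + e_3·(-2) + e_4·(0) = 0
L: e_1·(2) + e_2·(2) + e_3·(-1) + e_4·(1) = 0
T: e_1·(-3) + e_2·(-2) + e_3·(-1) + e_4·(-2) = 0
Solving this homogeneous linear system for the smallest-integer solution (first nonzero entry positive) gives (1, 1, 1, -3).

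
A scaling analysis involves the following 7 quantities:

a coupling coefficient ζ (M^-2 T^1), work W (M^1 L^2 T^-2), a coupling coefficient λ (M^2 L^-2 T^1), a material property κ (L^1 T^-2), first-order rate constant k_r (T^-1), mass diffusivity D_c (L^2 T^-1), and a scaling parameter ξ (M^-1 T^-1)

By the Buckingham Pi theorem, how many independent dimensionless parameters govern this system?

There are 7 variables and 3 base dimensions (M, L, T).
The dimension matrix has rank 3.
Independent dimensionless groups: 7 − 3 = 4.

4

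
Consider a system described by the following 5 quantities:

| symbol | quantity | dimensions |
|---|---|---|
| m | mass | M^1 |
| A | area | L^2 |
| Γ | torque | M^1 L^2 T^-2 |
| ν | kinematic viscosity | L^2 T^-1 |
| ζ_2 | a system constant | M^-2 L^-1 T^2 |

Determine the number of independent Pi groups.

There are 5 variables and 3 base dimensions (M, L, T).
The dimension matrix has rank 3.
Independent dimensionless groups: 5 − 3 = 2.

2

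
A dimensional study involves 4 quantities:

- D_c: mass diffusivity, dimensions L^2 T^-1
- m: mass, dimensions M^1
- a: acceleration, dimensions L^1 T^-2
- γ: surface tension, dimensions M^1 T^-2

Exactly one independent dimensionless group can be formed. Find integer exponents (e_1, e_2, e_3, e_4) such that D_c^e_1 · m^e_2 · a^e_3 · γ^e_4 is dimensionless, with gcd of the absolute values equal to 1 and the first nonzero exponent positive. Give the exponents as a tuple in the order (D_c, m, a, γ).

(2, -3, -4, 3)

M: e_1·(0) + e_2·(1) + e_3·(0) + e_4·(1) = 0
L: e_1·(2) + e_2·(0) + e_3·(1) + e_4·(0) = 0
T: e_1·(-1) + e_2·(0) + e_3·(-2) + e_4·(-2) = 0
Solving this homogeneous linear system for the smallest-integer solution (first nonzero entry positive) gives (2, -3, -4, 3).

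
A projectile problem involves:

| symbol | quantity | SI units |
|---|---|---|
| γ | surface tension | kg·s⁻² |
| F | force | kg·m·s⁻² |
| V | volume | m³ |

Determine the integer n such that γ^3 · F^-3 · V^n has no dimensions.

Balance the L exponent: (3)·n from V, plus 3·(0) − 3·(1) = -3 from the rest, must sum to zero.
3n − 3 = 0, so n = 1.

1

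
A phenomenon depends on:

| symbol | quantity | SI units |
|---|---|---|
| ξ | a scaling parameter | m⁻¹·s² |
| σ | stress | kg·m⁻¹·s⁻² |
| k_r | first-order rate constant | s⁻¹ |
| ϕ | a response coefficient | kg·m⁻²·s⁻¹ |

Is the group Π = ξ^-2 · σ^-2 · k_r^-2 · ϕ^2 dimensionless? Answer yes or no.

Sum the exponent of each base dimension across the product:
  M: −2·[ξ]_M − 2·[σ]_M − 2·[k_r]_M + 2·[ϕ]_M = −2·(0) − 2·(1) − 2·(0) + 2·(1) = 0
  L: −2·[ξ]_L − 2·[σ]_L − 2·[k_r]_L + 2·[ϕ]_L = −2·(-1) − 2·(-1) − 2·(0) + 2·(-2) = 0
  T: −2·[ξ]_T − 2·[σ]_T − 2·[k_r]_T + 2·[ϕ]_T = −2·(2) − 2·(-2) − 2·(-1) + 2·(-1) = 0
All base exponents vanish — dimensionless.

yes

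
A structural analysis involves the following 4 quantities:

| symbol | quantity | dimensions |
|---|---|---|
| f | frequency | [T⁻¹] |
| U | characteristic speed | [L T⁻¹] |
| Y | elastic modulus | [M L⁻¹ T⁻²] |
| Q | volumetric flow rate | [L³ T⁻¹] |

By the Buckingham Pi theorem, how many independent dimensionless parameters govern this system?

1

There are 4 variables and 3 base dimensions (M, L, T).
The dimension matrix has rank 3.
Independent dimensionless groups: 4 − 3 = 1.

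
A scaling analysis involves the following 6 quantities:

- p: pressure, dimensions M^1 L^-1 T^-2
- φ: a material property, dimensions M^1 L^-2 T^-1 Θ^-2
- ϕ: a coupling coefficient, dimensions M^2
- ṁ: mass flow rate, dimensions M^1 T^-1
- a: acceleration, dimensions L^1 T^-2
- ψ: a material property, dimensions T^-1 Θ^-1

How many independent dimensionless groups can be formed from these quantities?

There are 6 variables and 4 base dimensions (M, L, T, Θ).
The dimension matrix has rank 4.
Independent dimensionless groups: 6 − 4 = 2.

2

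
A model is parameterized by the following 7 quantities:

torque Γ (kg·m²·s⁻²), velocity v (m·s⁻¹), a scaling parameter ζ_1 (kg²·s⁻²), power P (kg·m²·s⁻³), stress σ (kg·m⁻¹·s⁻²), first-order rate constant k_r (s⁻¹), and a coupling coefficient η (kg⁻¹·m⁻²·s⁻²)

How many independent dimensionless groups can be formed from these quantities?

There are 7 variables and 3 base dimensions (M, L, T).
The dimension matrix has rank 3.
Independent dimensionless groups: 7 − 3 = 4.

4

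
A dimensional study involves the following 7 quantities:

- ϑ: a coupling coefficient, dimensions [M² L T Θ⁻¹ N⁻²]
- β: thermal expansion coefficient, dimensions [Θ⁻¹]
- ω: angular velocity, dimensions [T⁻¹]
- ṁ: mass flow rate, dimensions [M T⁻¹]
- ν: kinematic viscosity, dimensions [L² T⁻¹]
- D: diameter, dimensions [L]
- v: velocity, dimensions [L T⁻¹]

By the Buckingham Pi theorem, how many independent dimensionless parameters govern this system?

There are 7 variables and 5 base dimensions (M, L, T, Θ, N).
The dimension matrix has rank 5.
Independent dimensionless groups: 7 − 5 = 2.

2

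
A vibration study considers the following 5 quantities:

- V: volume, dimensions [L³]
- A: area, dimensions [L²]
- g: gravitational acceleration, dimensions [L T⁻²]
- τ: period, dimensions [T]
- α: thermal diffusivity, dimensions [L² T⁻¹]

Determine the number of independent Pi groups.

There are 5 variables and 2 base dimensions (L, T).
The dimension matrix has rank 2.
Independent dimensionless groups: 5 − 2 = 3.

3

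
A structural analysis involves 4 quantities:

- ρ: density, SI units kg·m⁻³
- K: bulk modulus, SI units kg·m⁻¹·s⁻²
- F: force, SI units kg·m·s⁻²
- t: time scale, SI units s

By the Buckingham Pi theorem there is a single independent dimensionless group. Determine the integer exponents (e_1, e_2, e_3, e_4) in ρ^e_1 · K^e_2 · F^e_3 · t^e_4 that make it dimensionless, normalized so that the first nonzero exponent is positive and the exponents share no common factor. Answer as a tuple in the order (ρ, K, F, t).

M: e_1·(1) + e_2·(1) + e_3·(1) + e_4·(0) = 0
L: e_1·(-3) + e_2·(-1) + e_3·(1) + e_4·(0) = 0
T: e_1·(0) + e_2·(-2) + e_3·(-2) + e_4·(1) = 0
Solving this homogeneous linear system for the smallest-integer solution (first nonzero entry positive) gives (1, -2, 1, -2).

(1, -2, 1, -2)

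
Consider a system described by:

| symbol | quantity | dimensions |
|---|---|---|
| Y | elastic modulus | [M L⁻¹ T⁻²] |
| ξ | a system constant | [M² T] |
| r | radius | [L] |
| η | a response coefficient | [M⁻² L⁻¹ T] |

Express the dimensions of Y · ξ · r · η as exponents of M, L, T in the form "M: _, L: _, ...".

M: 1, L: -1, T: 0

Collect each base-dimension exponent across the product:
  M: (1) + (2) + (0) + (-2) = 1
  L: (-1) + (0) + (1) + (-1) = -1
  T: (-2) + (1) + (0) + (1) = 0
So the dimensions are [M L⁻¹].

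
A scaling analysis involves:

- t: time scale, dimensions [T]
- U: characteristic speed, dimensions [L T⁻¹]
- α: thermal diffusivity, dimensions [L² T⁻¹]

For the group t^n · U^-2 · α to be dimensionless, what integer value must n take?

-1

Balance the T exponent: (1)·n from t, plus −2·(-1) + (-1) = 1 from the rest, must sum to zero.
n + 1 = 0, so n = -1.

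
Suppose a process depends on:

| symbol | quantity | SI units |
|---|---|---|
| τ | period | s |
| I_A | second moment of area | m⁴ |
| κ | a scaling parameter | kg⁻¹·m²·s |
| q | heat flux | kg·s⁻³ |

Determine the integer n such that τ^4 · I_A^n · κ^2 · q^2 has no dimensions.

-1

Balance the L exponent: (4)·n from I_A, plus 4·(0) + 2·(2) + 2·(0) = 4 from the rest, must sum to zero.
4n + 4 = 0, so n = -1.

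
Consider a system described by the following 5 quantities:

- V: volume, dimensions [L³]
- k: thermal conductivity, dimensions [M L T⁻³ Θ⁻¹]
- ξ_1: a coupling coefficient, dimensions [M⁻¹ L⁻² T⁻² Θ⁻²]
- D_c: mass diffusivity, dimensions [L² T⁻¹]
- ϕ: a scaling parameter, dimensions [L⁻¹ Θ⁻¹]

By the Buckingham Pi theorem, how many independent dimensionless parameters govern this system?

1

There are 5 variables and 4 base dimensions (M, L, T, Θ).
The dimension matrix has rank 4.
Independent dimensionless groups: 5 − 4 = 1.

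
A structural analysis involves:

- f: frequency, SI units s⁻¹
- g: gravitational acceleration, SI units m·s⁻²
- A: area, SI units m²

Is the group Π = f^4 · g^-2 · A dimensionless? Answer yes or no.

yes

Sum the exponent of each base dimension across the product:
  M: 4·[f]_M − 2·[g]_M + [A]_M = 4·(0) − 2·(0) + (0) = 0
  L: 4·[f]_L − 2·[g]_L + [A]_L = 4·(0) − 2·(1) + (2) = 0
  T: 4·[f]_T − 2·[g]_T + [A]_T = 4·(-1) − 2·(-2) + (0) = 0
All base exponents vanish — dimensionless.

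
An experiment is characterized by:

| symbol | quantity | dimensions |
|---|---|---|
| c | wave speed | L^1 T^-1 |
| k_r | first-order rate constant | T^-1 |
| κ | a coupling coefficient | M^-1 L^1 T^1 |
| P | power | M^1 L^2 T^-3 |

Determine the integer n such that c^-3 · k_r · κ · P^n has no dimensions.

1

Balance the M exponent: (1)·n from P, plus −3·(0) + (0) + (-1) = -1 from the rest, must sum to zero.
n − 1 = 0, so n = 1.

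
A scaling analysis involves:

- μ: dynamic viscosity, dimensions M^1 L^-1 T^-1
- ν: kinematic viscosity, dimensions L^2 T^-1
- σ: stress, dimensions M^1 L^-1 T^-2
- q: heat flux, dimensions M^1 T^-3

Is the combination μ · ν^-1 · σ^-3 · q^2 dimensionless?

Sum the exponent of each base dimension across the product:
  M: [μ]_M − [ν]_M − 3·[σ]_M + 2·[q]_M = (1) − (0) − 3·(1) + 2·(1) = 0
  L: [μ]_L − [ν]_L − 3·[σ]_L + 2·[q]_L = (-1) − (2) − 3·(-1) + 2·(0) = 0
  T: [μ]_T − [ν]_T − 3·[σ]_T + 2·[q]_T = (-1) − (-1) − 3·(-2) + 2·(-3) = 0
  Θ: [μ]_Θ − [ν]_Θ − 3·[σ]_Θ + 2·[q]_Θ = (0) − (0) − 3·(0) + 2·(0) = 0
All base exponents vanish — dimensionless.

yes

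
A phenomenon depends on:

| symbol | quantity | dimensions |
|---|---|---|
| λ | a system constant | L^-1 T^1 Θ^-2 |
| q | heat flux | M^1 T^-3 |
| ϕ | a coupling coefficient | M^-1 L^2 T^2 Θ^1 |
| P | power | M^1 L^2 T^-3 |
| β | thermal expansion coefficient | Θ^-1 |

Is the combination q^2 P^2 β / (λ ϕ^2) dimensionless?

no

Sum the exponent of each base dimension across the product:
  M: −[λ]_M + 2·[q]_M − 2·[ϕ]_M + 2·[P]_M + [β]_M = −(0) + 2·(1) − 2·(-1) + 2·(1) + (0) = 6
  L: −[λ]_L + 2·[q]_L − 2·[ϕ]_L + 2·[P]_L + [β]_L = −(-1) + 2·(0) − 2·(2) + 2·(2) + (0) = 1
  T: −[λ]_T + 2·[q]_T − 2·[ϕ]_T + 2·[P]_T + [β]_T = −(1) + 2·(-3) − 2·(2) + 2·(-3) + (0) = -17
  Θ: −[λ]_Θ + 2·[q]_Θ − 2·[ϕ]_Θ + 2·[P]_Θ + [β]_Θ = −(-2) + 2·(0) − 2·(1) + 2·(0) + (-1) = -1
Net dimensions [M⁶ L T⁻¹⁷ Θ⁻¹] ≠ [1] — not dimensionless.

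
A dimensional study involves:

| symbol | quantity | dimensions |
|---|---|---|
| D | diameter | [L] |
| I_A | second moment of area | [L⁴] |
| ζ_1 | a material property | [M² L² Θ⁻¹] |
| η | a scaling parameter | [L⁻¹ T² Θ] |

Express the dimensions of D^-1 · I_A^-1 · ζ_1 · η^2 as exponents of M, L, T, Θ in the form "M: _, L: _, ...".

Collect each base-dimension exponent across the product:
  M: −(0) − (0) + (2) + 2·(0) = 2
  L: −(1) − (4) + (2) + 2·(-1) = -5
  T: −(0) − (0) + (0) + 2·(2) = 4
  Θ: −(0) − (0) + (-1) + 2·(1) = 1
So the dimensions are [M² L⁻⁵ T⁴ Θ].

M: 2, L: -5, T: 4, Θ: 1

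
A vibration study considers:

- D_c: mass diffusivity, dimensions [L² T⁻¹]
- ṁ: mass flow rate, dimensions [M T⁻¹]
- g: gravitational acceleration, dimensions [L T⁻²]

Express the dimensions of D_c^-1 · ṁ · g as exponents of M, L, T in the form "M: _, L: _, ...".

M: 1, L: -1, T: -2

Collect each base-dimension exponent across the product:
  M: −(0) + (1) + (0) = 1
  L: −(2) + (0) + (1) = -1
  T: −(-1) + (-1) + (-2) = -2
So the dimensions are [M L⁻¹ T⁻²].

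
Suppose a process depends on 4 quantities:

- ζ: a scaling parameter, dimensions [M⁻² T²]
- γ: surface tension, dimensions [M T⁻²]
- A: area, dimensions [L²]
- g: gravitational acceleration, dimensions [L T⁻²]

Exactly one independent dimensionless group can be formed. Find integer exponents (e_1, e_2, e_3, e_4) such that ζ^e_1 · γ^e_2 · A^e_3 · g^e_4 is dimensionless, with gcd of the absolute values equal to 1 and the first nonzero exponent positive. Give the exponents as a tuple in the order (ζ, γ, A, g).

M: e_1·(-2) + e_2·(1) + e_3·(0) + e_4·(0) = 0
L: e_1·(0) + e_2·(0) + e_3·(2) + e_4·(1) = 0
T: e_1·(2) + e_2·(-2) + e_3·(0) + e_4·(-2) = 0
Solving this homogeneous linear system for the smallest-integer solution (first nonzero entry positive) gives (2, 4, 1, -2).

(2, 4, 1, -2)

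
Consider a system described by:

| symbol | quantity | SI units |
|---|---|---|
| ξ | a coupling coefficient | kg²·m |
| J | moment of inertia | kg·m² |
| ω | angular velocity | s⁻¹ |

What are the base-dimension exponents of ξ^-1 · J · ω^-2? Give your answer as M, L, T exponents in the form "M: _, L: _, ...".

Collect each base-dimension exponent across the product:
  M: −(2) + (1) − 2·(0) = -1
  L: −(1) + (2) − 2·(0) = 1
  T: −(0) + (0) − 2·(-1) = 2
So the dimensions are [M⁻¹ L T²].

M: -1, L: 1, T: 2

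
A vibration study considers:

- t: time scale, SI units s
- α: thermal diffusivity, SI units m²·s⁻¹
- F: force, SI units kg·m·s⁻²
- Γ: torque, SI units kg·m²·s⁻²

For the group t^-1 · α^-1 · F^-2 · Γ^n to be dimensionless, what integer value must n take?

2

Balance the M exponent: (1)·n from Γ, plus −(0) − (0) − 2·(1) = -2 from the rest, must sum to zero.
n − 2 = 0, so n = 2.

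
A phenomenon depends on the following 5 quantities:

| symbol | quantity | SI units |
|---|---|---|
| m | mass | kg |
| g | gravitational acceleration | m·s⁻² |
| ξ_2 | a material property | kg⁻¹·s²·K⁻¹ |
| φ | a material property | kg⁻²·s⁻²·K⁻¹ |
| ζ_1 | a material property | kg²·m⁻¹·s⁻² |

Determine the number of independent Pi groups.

1

There are 5 variables and 4 base dimensions (M, L, T, Θ).
The dimension matrix has rank 4.
Independent dimensionless groups: 5 − 4 = 1.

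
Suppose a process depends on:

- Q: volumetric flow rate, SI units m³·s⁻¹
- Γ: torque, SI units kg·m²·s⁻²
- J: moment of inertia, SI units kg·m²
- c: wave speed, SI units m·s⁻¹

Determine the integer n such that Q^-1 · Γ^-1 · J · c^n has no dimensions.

3

Balance the L exponent: (1)·n from c, plus −(3) − (2) + (2) = -3 from the rest, must sum to zero.
n − 3 = 0, so n = 3.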